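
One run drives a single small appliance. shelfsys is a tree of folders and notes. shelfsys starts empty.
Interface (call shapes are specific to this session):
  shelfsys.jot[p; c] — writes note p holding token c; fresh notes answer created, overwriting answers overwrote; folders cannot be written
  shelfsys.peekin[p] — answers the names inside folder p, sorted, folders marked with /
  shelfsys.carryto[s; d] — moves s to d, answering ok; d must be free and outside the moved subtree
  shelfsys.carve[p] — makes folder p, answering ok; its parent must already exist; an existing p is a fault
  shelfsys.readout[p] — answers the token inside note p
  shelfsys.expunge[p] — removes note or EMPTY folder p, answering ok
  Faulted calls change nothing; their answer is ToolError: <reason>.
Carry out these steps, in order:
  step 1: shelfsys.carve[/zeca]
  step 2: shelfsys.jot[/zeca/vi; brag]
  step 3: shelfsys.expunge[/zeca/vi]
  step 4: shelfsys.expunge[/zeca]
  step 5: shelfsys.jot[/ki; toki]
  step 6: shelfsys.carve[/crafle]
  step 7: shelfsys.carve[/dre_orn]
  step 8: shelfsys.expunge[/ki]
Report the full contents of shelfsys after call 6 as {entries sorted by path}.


==> shelfsys.carve(p: /zeca)
<== ok
==> shelfsys.jot(p: /zeca/vi, c: brag)
<== created
==> shelfsys.expunge(p: /zeca/vi)
<== ok
==> shelfsys.expunge(p: /zeca)
<== ok
==> shelfsys.jot(p: /ki, c: toki)
<== created
==> shelfsys.carve(p: /crafle)
<== ok
==> shelfsys.carve(p: /dre_orn)
<== ok
==> shelfsys.expunge(p: /ki)
<== ok

Answer: {crafle/, ki=toki}


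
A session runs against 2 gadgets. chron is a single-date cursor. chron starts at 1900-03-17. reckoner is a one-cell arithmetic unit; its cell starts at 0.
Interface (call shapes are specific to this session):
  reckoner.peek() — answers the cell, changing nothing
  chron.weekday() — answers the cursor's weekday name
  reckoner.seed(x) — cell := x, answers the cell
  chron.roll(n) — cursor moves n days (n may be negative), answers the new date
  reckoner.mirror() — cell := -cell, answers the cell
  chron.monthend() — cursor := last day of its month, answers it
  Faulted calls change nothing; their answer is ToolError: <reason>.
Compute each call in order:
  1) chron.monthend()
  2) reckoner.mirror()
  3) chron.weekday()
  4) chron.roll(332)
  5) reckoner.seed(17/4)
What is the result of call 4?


Next I call chron.monthend: 1900-03-31.
I invoke reckoner.mirror, — result: 0.
I use chron.weekday(), which returns Saturday.
I try chron.roll using n→332: 1901-02-26.
I use reckoner.seed using x→17/4, and get 17/4.

Answer: 1901-02-26


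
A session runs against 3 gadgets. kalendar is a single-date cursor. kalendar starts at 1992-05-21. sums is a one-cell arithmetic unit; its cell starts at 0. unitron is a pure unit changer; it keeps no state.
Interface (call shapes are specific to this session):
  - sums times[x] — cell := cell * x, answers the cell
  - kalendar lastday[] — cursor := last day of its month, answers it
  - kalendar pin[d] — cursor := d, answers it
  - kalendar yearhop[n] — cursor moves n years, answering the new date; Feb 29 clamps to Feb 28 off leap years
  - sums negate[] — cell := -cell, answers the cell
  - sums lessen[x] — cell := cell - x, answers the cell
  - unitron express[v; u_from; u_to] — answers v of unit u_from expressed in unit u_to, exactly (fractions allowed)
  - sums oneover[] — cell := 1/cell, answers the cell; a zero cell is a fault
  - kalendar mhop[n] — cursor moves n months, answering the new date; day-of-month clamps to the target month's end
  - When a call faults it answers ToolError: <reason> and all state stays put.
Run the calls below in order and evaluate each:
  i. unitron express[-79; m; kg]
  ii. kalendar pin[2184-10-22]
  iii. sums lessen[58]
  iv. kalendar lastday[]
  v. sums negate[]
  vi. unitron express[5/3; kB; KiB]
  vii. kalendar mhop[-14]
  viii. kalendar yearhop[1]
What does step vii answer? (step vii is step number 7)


Answer: 2183-08-31

Derivation:
·→ unitron express(-79, m, kg)
·← ToolError: incompatible units
·→ kalendar pin(2184-10-22)
·← 2184-10-22
·→ sums lessen(58)
·← -58
·→ kalendar lastday()
·← 2184-10-31
·→ sums negate()
·← 58
·→ unitron express(5/3, kB, KiB)
·← 625/384
·→ kalendar mhop(-14)
·← 2183-08-31
·→ kalendar yearhop(1)
·← 2184-08-31


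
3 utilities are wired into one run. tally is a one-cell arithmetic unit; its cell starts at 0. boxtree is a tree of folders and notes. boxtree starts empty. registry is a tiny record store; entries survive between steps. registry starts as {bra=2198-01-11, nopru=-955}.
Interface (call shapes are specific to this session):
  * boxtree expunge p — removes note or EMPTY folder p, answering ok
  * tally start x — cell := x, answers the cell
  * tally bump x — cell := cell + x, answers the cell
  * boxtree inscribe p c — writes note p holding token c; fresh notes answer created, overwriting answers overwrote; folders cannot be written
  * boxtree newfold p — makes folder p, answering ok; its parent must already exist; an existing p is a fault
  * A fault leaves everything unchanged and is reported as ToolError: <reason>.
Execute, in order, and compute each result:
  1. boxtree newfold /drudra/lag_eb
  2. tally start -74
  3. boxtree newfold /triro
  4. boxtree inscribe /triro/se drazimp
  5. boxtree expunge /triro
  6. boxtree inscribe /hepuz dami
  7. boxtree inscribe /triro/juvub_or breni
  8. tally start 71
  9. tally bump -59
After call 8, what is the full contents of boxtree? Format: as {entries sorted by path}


Step: boxtree newfold[p='/drudra/lag_eb']
Result: ToolError: no parent
Step: tally start[x='-74']
Result: -74
Step: boxtree newfold[p='/triro']
Result: ok
Step: boxtree inscribe[p='/triro/se'; c='drazimp']
Result: created
Step: boxtree expunge[p='/triro']
Result: ToolError: not empty
Step: boxtree inscribe[p='/hepuz'; c='dami']
Result: created
Step: boxtree inscribe[p='/triro/juvub_or'; c='breni']
Result: created
Step: tally start[x='71']
Result: 71
Step: tally bump[x='-59']
Result: 12

Answer: {hepuz=dami, triro/, triro/juvub_or=breni, triro/se=drazimp}


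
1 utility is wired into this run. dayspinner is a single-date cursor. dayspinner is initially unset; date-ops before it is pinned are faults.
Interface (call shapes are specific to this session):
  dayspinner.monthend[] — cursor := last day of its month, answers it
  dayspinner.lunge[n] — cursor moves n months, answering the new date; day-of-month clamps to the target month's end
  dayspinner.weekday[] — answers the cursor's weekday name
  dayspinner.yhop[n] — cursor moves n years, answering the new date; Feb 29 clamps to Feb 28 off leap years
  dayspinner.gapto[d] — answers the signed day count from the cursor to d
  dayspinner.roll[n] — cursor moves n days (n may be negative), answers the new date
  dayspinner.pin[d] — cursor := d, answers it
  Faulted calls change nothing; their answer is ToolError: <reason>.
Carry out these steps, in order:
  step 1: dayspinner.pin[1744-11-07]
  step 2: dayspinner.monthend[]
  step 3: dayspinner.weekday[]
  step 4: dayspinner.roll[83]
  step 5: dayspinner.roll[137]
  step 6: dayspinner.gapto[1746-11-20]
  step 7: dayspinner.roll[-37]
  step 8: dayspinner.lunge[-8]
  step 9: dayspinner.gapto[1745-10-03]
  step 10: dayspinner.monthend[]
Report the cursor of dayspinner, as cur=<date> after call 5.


Invoking dayspinner.pin(d='1744-11-07'): 1744-11-07.
I try dayspinner.monthend(), yielding 1744-11-30.
I call dayspinner.weekday, and see Monday.
Then dayspinner.roll(n='83'), and observe 1745-02-21.
Calling dayspinner.roll(n='137'), and observe 1745-07-08.
Next I call dayspinner.gapto(d='1746-11-20'), and see 500.
I run dayspinner.roll(n='-37'), → 1745-06-01.
I run dayspinner.lunge(n='-8'), — result: 1744-10-01.
I call dayspinner.gapto(d='1745-10-03'), giving 367.
I run dayspinner.monthend(), giving 1744-10-31.

Answer: cur=1745-07-08


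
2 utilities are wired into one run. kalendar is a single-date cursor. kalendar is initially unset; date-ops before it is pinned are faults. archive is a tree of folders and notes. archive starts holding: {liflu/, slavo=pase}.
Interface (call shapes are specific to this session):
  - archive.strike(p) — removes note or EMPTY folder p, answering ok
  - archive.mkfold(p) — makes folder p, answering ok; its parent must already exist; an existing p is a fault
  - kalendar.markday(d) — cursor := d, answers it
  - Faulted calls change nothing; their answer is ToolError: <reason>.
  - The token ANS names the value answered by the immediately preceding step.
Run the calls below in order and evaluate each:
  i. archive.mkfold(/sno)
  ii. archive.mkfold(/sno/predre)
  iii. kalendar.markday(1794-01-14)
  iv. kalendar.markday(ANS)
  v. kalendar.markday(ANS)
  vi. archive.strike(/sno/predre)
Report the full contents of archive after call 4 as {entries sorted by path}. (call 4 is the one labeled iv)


Then archive.mkfold(p='/sno'), and see ok.
I use archive.mkfold(p='/sno/predre'), giving ok.
Calling kalendar.markday(d='1794-01-14'), — result: 1794-01-14.
Next I call kalendar.markday(d='ANS'): 1794-01-14.
Then kalendar.markday(d='ANS'), yielding 1794-01-14.
Invoking archive.strike(p='/sno/predre'): ok.

Answer: {liflu/, slavo=pase, sno/, sno/predre/}


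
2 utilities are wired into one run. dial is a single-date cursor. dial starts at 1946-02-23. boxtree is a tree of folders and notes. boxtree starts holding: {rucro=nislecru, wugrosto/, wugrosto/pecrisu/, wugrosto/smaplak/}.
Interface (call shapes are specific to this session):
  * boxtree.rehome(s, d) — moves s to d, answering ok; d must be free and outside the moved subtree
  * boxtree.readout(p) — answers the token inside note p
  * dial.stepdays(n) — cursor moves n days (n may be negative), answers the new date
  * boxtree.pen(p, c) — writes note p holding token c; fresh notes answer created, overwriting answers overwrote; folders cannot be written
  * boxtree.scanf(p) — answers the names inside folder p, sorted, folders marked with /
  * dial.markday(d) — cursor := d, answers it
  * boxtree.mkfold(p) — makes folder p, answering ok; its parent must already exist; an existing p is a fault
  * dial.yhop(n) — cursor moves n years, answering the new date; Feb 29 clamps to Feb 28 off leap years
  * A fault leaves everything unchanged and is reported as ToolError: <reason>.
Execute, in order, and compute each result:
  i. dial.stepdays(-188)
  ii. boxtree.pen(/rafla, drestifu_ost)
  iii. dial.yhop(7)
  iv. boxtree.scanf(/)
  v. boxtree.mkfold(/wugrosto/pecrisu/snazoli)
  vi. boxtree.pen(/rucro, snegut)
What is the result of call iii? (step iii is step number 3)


·→ dial.stepdays(n: -188)
·← 1945-08-19
·→ boxtree.pen(p: /rafla, c: drestifu_ost)
·← created
·→ dial.yhop(n: 7)
·← 1952-08-19
·→ boxtree.scanf(p: /)
·← [rafla, rucro, wugrosto/]
·→ boxtree.mkfold(p: /wugrosto/pecrisu/snazoli)
·← ok
·→ boxtree.pen(p: /rucro, c: snegut)
·← overwrote

Answer: 1952-08-19


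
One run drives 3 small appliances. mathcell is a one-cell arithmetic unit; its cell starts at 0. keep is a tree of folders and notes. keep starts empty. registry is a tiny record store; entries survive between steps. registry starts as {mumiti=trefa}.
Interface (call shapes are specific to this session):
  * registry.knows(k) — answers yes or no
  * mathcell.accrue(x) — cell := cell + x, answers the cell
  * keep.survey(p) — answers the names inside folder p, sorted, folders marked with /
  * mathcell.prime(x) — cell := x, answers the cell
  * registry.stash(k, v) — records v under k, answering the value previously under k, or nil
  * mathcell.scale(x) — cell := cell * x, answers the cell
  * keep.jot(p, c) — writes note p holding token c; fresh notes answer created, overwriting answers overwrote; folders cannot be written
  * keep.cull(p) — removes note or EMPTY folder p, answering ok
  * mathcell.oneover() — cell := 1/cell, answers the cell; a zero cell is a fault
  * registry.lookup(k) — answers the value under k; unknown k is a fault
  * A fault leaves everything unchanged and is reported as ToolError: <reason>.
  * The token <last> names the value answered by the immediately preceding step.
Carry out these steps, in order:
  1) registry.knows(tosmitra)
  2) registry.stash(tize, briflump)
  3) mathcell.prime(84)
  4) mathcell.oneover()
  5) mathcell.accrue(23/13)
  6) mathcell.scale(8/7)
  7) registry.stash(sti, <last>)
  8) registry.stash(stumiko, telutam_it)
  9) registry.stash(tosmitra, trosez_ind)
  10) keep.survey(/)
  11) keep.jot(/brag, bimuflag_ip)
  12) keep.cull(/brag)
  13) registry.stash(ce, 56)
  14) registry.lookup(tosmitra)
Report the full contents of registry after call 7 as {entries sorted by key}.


·→ registry.knows(k='tosmitra')
·← no
·→ registry.stash(k='tize', v='briflump')
·← nil
·→ mathcell.prime(x='84')
·← 84
·→ mathcell.oneover()
·← 1/84
·→ mathcell.accrue(x='23/13')
·← 1945/1092
·→ mathcell.scale(x='8/7')
·← 3890/1911
·→ registry.stash(k='sti', v='<last>')
·← nil
·→ registry.stash(k='stumiko', v='telutam_it')
·← nil
·→ registry.stash(k='tosmitra', v='trosez_ind')
·← nil
·→ keep.survey(p='/')
·← []
·→ keep.jot(p='/brag', c='bimuflag_ip')
·← created
·→ keep.cull(p='/brag')
·← ok
·→ registry.stash(k='ce', v='56')
·← nil
·→ registry.lookup(k='tosmitra')
·← trosez_ind

Answer: {mumiti=trefa, sti=3890/1911, tize=briflump}


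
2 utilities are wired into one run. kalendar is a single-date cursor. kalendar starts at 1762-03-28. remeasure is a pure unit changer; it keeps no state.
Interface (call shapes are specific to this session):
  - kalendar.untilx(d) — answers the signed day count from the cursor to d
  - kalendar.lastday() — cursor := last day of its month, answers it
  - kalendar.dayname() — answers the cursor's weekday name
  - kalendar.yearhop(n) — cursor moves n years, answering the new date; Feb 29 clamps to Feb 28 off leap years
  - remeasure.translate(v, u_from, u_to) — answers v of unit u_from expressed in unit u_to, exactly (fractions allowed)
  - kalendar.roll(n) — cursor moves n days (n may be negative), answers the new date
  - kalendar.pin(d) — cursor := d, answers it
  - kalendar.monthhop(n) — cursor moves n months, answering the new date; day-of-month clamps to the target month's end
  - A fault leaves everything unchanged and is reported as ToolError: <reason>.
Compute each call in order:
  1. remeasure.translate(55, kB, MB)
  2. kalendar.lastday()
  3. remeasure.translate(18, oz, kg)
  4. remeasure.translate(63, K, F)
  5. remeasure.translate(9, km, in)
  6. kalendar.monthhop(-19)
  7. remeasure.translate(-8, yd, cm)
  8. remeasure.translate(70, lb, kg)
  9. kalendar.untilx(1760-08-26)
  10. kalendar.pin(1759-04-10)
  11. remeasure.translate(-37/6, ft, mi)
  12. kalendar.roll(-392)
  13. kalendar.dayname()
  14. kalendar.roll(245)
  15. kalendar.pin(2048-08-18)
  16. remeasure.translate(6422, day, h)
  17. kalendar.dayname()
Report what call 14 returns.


I try translate on v='55', u_from='kB', u_to='MB', giving 11/200.
Invoking lastday, — result: 1762-03-31.
Invoking translate on v='18', u_from='oz', u_to='kg', and get 408233133/800000000.
I try translate on v='63', u_from='K', u_to='F', and get -34627/100.
Then translate on v='9', u_from='km', u_to='in', yielding 45000000/127.
I use monthhop on n='-19', and see 1760-08-31.
I run translate on v='-8', u_from='yd', u_to='cm', → -18288/25.
Now I run translate on v='70', u_from='lb', u_to='kg', and get 317514659/10000000.
I try untilx on d='1760-08-26', — result: -5.
I call pin on d='1759-04-10', → 1759-04-10.
I call translate on v='-37/6', u_from='ft', u_to='mi', and see -37/31680.
Calling roll on n='-392': 1758-03-14.
I call dayname(), and see Tuesday.
I call roll on n='245', — result: 1758-11-14.
Calling pin on d='2048-08-18', yielding 2048-08-18.
Then translate on v='6422', u_from='day', u_to='h', giving 154128.
Next I call dayname: Tuesday.

Answer: 1758-11-14


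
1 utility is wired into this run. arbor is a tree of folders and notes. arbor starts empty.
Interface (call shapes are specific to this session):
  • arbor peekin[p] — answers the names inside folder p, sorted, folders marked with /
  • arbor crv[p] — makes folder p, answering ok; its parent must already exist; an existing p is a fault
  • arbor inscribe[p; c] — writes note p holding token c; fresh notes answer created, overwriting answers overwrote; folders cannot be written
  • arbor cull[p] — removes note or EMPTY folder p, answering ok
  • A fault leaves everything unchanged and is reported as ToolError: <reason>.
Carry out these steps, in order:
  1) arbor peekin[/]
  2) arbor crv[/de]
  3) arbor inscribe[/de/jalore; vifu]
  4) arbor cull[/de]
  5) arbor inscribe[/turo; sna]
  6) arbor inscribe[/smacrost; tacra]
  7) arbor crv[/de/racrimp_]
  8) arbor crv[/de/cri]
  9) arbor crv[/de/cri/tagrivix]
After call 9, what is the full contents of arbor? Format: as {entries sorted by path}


Answer: {de/, de/cri/, de/cri/tagrivix/, de/jalore=vifu, de/racrimp_/, smacrost=tacra, turo=sna}

Derivation:
~$ arbor peekin p='/'
:: []
~$ arbor crv p='/de'
:: ok
~$ arbor inscribe p='/de/jalore' c='vifu'
:: created
~$ arbor cull p='/de'
:: ToolError: not empty
~$ arbor inscribe p='/turo' c='sna'
:: created
~$ arbor inscribe p='/smacrost' c='tacra'
:: created
~$ arbor crv p='/de/racrimp_'
:: ok
~$ arbor crv p='/de/cri'
:: ok
~$ arbor crv p='/de/cri/tagrivix'
:: ok


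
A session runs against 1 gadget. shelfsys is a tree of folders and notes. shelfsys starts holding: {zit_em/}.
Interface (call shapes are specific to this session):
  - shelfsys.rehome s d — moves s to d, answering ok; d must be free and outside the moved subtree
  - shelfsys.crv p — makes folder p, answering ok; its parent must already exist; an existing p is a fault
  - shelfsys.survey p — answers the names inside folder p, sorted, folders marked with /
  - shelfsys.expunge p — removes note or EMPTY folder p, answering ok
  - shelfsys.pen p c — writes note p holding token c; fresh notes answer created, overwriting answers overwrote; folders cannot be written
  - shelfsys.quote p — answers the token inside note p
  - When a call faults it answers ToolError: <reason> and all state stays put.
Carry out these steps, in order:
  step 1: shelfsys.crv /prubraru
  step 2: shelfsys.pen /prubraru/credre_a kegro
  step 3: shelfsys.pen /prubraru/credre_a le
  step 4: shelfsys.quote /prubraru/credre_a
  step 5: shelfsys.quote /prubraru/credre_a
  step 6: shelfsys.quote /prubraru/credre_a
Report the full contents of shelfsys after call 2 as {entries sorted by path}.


Answer: {prubraru/, prubraru/credre_a=kegro, zit_em/}

Derivation:
> shelfsys.crv p→/prubraru
[out] ok
> shelfsys.pen p→/prubraru/credre_a c→kegro
[out] created
> shelfsys.pen p→/prubraru/credre_a c→le
[out] overwrote
> shelfsys.quote p→/prubraru/credre_a
[out] le
> shelfsys.quote p→/prubraru/credre_a
[out] le
> shelfsys.quote p→/prubraru/credre_a
[out] le


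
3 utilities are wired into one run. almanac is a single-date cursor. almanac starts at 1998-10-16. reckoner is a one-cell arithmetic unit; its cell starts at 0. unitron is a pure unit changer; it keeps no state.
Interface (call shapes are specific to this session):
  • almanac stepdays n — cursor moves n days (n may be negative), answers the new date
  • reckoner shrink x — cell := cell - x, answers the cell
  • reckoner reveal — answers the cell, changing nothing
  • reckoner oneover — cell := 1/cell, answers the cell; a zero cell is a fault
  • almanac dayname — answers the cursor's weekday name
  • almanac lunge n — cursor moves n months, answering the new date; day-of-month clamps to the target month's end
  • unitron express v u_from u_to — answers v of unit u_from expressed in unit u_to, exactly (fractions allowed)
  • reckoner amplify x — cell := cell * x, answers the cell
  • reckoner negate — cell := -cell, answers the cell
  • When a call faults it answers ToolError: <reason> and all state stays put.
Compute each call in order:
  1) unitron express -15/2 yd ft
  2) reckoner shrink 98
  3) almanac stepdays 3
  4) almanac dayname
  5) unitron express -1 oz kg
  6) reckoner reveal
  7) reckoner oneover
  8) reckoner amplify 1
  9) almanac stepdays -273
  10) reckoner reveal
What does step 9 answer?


Answer: 1998-01-19

Derivation:
;; unitron express(-15/2, yd, ft) ~> -45/2
;; reckoner shrink(98) ~> -98
;; almanac stepdays(3) ~> 1998-10-19
;; almanac dayname() ~> Monday
;; unitron express(-1, oz, kg) ~> -45359237/1600000000
;; reckoner reveal() ~> -98
;; reckoner oneover() ~> -1/98
;; reckoner amplify(1) ~> -1/98
;; almanac stepdays(-273) ~> 1998-01-19
;; reckoner reveal() ~> -1/98


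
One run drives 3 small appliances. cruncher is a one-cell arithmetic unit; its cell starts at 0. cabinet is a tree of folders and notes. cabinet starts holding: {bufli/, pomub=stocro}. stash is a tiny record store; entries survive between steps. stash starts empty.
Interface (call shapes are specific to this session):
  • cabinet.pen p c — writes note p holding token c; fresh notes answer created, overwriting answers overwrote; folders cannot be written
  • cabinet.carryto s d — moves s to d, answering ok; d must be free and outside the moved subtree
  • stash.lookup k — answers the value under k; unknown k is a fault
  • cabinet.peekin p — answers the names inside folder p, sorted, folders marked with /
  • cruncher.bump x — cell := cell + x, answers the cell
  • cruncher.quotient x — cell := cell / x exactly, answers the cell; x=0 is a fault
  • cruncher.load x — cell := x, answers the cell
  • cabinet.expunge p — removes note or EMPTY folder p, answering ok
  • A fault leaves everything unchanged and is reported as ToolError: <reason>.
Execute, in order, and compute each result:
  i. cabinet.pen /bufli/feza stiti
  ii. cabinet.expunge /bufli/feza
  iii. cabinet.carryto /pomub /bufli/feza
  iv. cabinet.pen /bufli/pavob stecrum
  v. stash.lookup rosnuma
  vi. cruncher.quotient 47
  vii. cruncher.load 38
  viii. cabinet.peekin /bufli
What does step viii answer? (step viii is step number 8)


CALL cabinet.pen[p=/bufli/feza; c=stiti]
RET  created
CALL cabinet.expunge[p=/bufli/feza]
RET  ok
CALL cabinet.carryto[s=/pomub; d=/bufli/feza]
RET  ok
CALL cabinet.pen[p=/bufli/pavob; c=stecrum]
RET  created
CALL stash.lookup[k=rosnuma]
RET  ToolError: no such key rosnuma
CALL cruncher.quotient[x=47]
RET  0
CALL cruncher.load[x=38]
RET  38
CALL cabinet.peekin[p=/bufli]
RET  [feza, pavob]

Answer: [feza, pavob]


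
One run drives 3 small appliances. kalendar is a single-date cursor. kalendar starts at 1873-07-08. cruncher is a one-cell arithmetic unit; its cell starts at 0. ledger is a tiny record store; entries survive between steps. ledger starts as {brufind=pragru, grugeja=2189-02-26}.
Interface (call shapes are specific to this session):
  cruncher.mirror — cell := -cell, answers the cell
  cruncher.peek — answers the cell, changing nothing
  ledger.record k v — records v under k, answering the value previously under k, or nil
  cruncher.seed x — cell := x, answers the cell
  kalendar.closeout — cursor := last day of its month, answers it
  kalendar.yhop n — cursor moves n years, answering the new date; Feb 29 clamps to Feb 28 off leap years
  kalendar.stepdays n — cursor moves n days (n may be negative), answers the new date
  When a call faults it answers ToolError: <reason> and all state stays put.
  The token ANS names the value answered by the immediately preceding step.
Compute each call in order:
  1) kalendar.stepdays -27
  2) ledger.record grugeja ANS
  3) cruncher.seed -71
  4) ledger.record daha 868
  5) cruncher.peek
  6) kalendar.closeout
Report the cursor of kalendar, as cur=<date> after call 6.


$ stepdays -27
[out] 1873-06-11
$ record grugeja ANS
[out] 2189-02-26
$ seed -71
[out] -71
$ record daha 868
[out] nil
$ peek
[out] -71
$ closeout
[out] 1873-06-30

Answer: cur=1873-06-30


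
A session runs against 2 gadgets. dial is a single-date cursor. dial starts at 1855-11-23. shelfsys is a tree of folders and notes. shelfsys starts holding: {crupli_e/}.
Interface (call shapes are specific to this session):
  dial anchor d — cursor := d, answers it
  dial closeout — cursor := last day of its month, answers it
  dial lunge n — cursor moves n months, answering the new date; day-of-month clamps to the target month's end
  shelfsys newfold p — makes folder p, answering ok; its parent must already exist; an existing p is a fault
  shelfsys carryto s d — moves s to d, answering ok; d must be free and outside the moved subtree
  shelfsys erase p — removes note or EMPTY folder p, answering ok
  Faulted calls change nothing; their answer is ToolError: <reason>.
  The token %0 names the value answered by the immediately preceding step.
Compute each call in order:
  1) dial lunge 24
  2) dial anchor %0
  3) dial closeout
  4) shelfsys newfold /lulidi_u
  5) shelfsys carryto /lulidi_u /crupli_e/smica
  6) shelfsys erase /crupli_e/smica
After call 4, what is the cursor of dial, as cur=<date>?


! 1. dial lunge(n=24) => 1857-11-23
! 2. dial anchor(d=%0) => 1857-11-23
! 3. dial closeout() => 1857-11-30
! 4. shelfsys newfold(p=/lulidi_u) => ok
! 5. shelfsys carryto(s=/lulidi_u, d=/crupli_e/smica) => ok
! 6. shelfsys erase(p=/crupli_e/smica) => ok

Answer: cur=1857-11-30


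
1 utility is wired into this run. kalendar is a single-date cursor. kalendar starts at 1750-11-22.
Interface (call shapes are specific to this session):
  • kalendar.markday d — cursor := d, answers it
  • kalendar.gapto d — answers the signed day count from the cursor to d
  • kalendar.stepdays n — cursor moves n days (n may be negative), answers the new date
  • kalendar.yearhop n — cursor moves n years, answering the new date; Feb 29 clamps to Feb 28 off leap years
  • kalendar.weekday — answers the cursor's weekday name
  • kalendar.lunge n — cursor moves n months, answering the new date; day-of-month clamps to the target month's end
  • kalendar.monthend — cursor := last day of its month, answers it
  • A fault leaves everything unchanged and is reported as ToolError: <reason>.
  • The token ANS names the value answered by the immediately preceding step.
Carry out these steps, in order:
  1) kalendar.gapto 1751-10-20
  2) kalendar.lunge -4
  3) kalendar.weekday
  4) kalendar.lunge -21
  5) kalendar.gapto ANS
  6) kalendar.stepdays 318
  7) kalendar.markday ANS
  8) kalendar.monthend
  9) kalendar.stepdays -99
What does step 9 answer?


% gapto(d: 1751-10-20) ~> 332
% lunge(n: -4) ~> 1750-07-22
% weekday() ~> Wednesday
% lunge(n: -21) ~> 1748-10-22
% gapto(d: ANS) ~> 0
% stepdays(n: 318) ~> 1749-09-05
% markday(d: ANS) ~> 1749-09-05
% monthend() ~> 1749-09-30
% stepdays(n: -99) ~> 1749-06-23

Answer: 1749-06-23


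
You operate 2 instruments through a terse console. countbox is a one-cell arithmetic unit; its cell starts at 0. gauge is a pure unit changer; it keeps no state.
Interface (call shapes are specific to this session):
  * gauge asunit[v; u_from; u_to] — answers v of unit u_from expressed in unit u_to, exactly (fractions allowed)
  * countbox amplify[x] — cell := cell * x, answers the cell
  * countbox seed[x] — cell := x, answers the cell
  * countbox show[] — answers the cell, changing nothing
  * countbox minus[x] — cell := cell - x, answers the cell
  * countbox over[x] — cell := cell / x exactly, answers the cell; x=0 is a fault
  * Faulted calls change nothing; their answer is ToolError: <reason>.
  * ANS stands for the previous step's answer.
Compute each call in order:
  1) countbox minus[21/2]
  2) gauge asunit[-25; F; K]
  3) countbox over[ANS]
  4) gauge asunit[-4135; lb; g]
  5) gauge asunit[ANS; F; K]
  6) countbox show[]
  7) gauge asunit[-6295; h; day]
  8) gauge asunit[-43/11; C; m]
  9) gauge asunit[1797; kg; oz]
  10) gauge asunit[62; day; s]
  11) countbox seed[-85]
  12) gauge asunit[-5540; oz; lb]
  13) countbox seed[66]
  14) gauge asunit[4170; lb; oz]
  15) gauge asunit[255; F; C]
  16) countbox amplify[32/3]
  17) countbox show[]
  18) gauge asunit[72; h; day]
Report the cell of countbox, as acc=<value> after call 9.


→ countbox minus(x=21/2)
← -21/2
→ gauge asunit(v=-25, u_from=F, u_to=K)
← 14489/60
→ countbox over(x=ANS)
← -630/14489
→ gauge asunit(v=-4135, u_from=lb, u_to=g)
← -37512088999/20000
→ gauge asunit(v=ANS, u_from=F, u_to=K)
← -37502895599/36000
→ countbox show()
← -630/14489
→ gauge asunit(v=-6295, u_from=h, u_to=day)
← -6295/24
→ gauge asunit(v=-43/11, u_from=C, u_to=m)
← ToolError: incompatible units
→ gauge asunit(v=1797, u_from=kg, u_to=oz)
← 2875200000000/45359237
→ gauge asunit(v=62, u_from=day, u_to=s)
← 5356800
→ countbox seed(x=-85)
← -85
→ gauge asunit(v=-5540, u_from=oz, u_to=lb)
← -1385/4
→ countbox seed(x=66)
← 66
→ gauge asunit(v=4170, u_from=lb, u_to=oz)
← 66720
→ gauge asunit(v=255, u_from=F, u_to=C)
← 1115/9
→ countbox amplify(x=32/3)
← 704
→ countbox show()
← 704
→ gauge asunit(v=72, u_from=h, u_to=day)
← 3

Answer: acc=-630/14489


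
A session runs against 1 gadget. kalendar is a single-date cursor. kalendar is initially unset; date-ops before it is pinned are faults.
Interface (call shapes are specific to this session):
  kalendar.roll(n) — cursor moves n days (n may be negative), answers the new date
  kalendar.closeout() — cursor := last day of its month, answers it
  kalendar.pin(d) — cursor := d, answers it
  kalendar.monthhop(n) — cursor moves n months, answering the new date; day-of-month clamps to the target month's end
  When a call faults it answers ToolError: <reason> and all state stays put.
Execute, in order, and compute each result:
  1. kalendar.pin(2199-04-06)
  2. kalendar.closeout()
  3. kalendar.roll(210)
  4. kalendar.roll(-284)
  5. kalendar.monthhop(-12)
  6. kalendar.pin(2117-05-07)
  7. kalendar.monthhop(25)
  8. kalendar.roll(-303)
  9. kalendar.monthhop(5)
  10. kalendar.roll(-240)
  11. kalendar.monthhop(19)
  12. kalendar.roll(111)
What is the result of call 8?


Answer: 2118-08-08

Derivation:
>> kalendar.pin(2199-04-06)
<< 2199-04-06
>> kalendar.closeout()
<< 2199-04-30
>> kalendar.roll(210)
<< 2199-11-26
>> kalendar.roll(-284)
<< 2199-02-15
>> kalendar.monthhop(-12)
<< 2198-02-15
>> kalendar.pin(2117-05-07)
<< 2117-05-07
>> kalendar.monthhop(25)
<< 2119-06-07
>> kalendar.roll(-303)
<< 2118-08-08
>> kalendar.monthhop(5)
<< 2119-01-08
>> kalendar.roll(-240)
<< 2118-05-13
>> kalendar.monthhop(19)
<< 2119-12-13
>> kalendar.roll(111)
<< 2120-04-02


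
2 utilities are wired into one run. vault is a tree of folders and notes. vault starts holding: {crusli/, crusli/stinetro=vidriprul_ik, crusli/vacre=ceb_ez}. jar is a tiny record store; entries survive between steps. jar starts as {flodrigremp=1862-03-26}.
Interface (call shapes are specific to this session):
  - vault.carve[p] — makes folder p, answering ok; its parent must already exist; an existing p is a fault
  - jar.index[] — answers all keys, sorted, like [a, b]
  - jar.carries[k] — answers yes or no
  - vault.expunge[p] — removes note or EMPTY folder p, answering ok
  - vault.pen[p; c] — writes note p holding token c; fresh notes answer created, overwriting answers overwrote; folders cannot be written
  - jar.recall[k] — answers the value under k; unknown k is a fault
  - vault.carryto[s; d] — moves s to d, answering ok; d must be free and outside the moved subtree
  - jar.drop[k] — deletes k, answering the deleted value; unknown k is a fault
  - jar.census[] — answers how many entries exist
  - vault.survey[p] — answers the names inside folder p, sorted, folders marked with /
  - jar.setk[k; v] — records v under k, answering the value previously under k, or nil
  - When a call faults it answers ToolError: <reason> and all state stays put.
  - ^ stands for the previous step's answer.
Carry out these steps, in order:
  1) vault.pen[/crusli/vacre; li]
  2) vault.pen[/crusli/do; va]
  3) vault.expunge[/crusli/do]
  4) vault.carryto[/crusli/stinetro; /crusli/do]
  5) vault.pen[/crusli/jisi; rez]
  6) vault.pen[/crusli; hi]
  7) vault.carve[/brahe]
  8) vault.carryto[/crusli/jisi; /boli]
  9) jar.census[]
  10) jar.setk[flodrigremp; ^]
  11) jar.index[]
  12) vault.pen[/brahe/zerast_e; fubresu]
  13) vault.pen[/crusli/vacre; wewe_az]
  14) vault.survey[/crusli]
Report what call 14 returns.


Answer: [do, vacre]

Derivation:
CALL vault.pen[p→/crusli/vacre; c→li]
RET  overwrote
CALL vault.pen[p→/crusli/do; c→va]
RET  created
CALL vault.expunge[p→/crusli/do]
RET  ok
CALL vault.carryto[s→/crusli/stinetro; d→/crusli/do]
RET  ok
CALL vault.pen[p→/crusli/jisi; c→rez]
RET  created
CALL vault.pen[p→/crusli; c→hi]
RET  ToolError: is a directory
CALL vault.carve[p→/brahe]
RET  ok
CALL vault.carryto[s→/crusli/jisi; d→/boli]
RET  ok
CALL jar.census[]
RET  1
CALL jar.setk[k→flodrigremp; v→^]
RET  1862-03-26
CALL jar.index[]
RET  [flodrigremp]
CALL vault.pen[p→/brahe/zerast_e; c→fubresu]
RET  created
CALL vault.pen[p→/crusli/vacre; c→wewe_az]
RET  overwrote
CALL vault.survey[p→/crusli]
RET  [do, vacre]


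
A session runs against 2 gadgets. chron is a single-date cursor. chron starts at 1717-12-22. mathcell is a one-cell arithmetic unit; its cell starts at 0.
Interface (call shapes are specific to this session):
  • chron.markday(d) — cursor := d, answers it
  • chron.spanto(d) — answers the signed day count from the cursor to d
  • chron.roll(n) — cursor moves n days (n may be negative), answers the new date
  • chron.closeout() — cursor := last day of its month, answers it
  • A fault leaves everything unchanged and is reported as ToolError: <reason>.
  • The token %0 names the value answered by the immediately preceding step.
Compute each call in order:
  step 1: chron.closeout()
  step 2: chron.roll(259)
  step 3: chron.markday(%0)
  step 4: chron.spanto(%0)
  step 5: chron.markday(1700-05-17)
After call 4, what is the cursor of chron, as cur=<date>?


==> closeout()
<== 1717-12-31
==> roll(n='259')
<== 1718-09-16
==> markday(d='%0')
<== 1718-09-16
==> spanto(d='%0')
<== 0
==> markday(d='1700-05-17')
<== 1700-05-17

Answer: cur=1718-09-16


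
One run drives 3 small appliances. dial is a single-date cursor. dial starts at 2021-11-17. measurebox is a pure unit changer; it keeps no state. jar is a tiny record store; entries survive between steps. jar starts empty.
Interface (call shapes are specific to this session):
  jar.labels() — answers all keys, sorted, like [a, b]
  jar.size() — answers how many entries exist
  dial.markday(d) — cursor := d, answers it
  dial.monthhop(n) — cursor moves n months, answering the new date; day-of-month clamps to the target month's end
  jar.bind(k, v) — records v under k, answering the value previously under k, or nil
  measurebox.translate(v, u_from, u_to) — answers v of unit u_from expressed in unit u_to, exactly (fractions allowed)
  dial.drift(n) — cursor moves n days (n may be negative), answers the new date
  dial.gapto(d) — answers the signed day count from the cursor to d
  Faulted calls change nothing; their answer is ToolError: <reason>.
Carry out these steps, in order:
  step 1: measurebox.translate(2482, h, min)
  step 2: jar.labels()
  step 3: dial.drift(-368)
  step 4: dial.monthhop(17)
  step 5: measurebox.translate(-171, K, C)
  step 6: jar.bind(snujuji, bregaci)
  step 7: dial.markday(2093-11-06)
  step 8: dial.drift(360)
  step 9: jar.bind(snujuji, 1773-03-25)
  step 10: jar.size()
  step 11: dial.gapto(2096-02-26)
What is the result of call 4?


Answer: 2022-04-14

Derivation:
$ measurebox.translate 2482 h min
[out] 148920
$ jar.labels
[out] []
$ dial.drift -368
[out] 2020-11-14
$ dial.monthhop 17
[out] 2022-04-14
$ measurebox.translate -171 K C
[out] -8883/20
$ jar.bind snujuji bregaci
[out] nil
$ dial.markday 2093-11-06
[out] 2093-11-06
$ dial.drift 360
[out] 2094-11-01
$ jar.bind snujuji 1773-03-25
[out] bregaci
$ jar.size
[out] 1
$ dial.gapto 2096-02-26
[out] 482


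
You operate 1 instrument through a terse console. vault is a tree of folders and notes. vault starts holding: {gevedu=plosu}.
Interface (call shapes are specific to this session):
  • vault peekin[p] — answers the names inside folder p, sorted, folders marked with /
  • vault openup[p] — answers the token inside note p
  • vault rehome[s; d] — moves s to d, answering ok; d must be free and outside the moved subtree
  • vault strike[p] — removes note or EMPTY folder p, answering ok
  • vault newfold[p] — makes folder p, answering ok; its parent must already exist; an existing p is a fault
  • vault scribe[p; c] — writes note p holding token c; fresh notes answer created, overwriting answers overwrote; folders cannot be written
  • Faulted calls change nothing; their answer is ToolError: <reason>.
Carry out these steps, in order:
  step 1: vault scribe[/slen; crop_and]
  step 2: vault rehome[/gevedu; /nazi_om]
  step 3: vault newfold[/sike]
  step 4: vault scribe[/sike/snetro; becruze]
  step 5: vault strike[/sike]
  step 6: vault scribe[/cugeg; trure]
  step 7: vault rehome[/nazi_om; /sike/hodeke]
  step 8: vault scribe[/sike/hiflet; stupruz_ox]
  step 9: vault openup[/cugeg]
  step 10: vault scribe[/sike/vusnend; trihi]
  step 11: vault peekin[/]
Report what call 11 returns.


Answer: [cugeg, sike/, slen]

Derivation:
Act: vault scribe[p='/slen'; c='crop_and']
Obs: created
Act: vault rehome[s='/gevedu'; d='/nazi_om']
Obs: ok
Act: vault newfold[p='/sike']
Obs: ok
Act: vault scribe[p='/sike/snetro'; c='becruze']
Obs: created
Act: vault strike[p='/sike']
Obs: ToolError: not empty
Act: vault scribe[p='/cugeg'; c='trure']
Obs: created
Act: vault rehome[s='/nazi_om'; d='/sike/hodeke']
Obs: ok
Act: vault scribe[p='/sike/hiflet'; c='stupruz_ox']
Obs: created
Act: vault openup[p='/cugeg']
Obs: trure
Act: vault scribe[p='/sike/vusnend'; c='trihi']
Obs: created
Act: vault peekin[p='/']
Obs: [cugeg, sike/, slen]


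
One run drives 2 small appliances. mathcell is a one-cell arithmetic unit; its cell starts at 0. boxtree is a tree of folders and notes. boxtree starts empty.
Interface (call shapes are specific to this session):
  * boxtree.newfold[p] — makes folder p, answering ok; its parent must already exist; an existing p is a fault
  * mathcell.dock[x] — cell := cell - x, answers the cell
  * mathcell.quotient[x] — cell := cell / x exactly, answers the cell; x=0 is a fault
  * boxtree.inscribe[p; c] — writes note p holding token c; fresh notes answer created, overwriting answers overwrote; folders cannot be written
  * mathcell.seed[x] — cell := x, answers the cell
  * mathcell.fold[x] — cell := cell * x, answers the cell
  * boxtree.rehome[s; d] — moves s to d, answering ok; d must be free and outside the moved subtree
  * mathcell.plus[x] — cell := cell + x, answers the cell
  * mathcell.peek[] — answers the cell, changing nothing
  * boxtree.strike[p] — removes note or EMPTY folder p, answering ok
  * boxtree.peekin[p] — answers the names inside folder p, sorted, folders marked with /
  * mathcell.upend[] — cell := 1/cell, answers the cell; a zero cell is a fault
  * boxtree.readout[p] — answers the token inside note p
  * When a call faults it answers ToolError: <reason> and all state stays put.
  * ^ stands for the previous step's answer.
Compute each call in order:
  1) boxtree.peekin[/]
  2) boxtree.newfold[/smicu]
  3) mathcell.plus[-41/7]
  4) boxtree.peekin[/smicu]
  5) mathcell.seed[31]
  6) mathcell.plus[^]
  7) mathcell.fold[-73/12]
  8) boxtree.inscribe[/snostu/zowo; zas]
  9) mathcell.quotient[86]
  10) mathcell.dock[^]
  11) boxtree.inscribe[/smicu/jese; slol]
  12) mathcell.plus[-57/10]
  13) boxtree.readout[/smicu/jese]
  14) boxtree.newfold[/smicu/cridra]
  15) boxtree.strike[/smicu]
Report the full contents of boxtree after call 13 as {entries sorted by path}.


! 1. peekin(p=/) => []
! 2. newfold(p=/smicu) => ok
! 3. plus(x=-41/7) => -41/7
! 4. peekin(p=/smicu) => []
! 5. seed(x=31) => 31
! 6. plus(x=^) => 62
! 7. fold(x=-73/12) => -2263/6
! 8. inscribe(p=/snostu/zowo, c=zas) => ToolError: no parent
! 9. quotient(x=86) => -2263/516
! 10. dock(x=^) => 0
! 11. inscribe(p=/smicu/jese, c=slol) => created
! 12. plus(x=-57/10) => -57/10
! 13. readout(p=/smicu/jese) => slol
! 14. newfold(p=/smicu/cridra) => ok
! 15. strike(p=/smicu) => ToolError: not empty

Answer: {smicu/, smicu/jese=slol}
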